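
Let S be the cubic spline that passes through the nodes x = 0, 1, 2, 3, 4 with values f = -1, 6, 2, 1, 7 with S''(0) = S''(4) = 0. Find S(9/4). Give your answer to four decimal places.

With M_i denoting the second derivative at x_i, h_i = 1, 1, 1, 1, and Δ_i = (y_(i+1) − y_i)/h_i = 7, -4, -1, 6:
  1·M_0 + 4·M_1 + 1·M_2 = 6(Δ_1 - Δ_0) = -66
  1·M_1 + 4·M_2 + 1·M_3 = 6(Δ_2 - Δ_1) = 18
  1·M_2 + 4·M_3 + 1·M_4 = 6(Δ_3 - Δ_2) = 42
Natural end conditions: M_0 = M_4 = 0.
Solving the tridiagonal system: M_0 = 0, M_1 = -255/14, M_2 = 48/7, M_3 = 123/14, M_4 = 0.
On [2, 3], S(x) = 2 - 19/4·(x - 2) + 24/7·(x - 2)² + 9/28·(x - 2)³.
With (x - 2) = 1/4: S(9/4) = 1849/1792.

1.0318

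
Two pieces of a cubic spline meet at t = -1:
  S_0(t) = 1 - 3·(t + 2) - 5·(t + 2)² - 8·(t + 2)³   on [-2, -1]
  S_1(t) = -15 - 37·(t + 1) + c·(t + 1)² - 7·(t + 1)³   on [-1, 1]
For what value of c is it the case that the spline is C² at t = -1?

-29

S_0''(t) = -10 - 48·(t + 2), so S_0''(-1) = -58. On the right, S_1''(-1) = 2c, so c = -29.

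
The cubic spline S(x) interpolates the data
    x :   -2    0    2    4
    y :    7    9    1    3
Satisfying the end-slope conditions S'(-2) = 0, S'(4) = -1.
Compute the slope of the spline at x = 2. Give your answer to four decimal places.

With m_i denoting the second derivative at x_i, h_i = 2, 2, 2, and Δ_i = (y_(i+1) − y_i)/h_i = 1, -4, 1:
  2·m_0 + 8·m_1 + 2·m_2 = 6(Δ_1 - Δ_0) = -30
  2·m_1 + 8·m_2 + 2·m_3 = 6(Δ_2 - Δ_1) = 30
Clamped end conditions give two more equations: 2h_0·m_0 + h_0·m_1 = 6(Δ_0 - S'(-2)) = 6 and h_2·m_2 + 2h_2·m_3 = 6(S'(4) - Δ_2) = -12.
Solving the tridiagonal system: m_0 = 73/15, m_1 = -101/15, m_2 = 106/15, m_3 = -98/15.
On [2, 4], S'(x) = b_2 + 2c_2·(x - 2) + 3d_2·(x - 2)² with b_2 = Δ_2 - h_2(2m_2 + m_3)/6 = -23/15, c_2 = m_2/2 = 53/15, d_2 = (m_3 - m_2)/(6h_2) = -17/15. So S'(2) = -23/15.

-1.5333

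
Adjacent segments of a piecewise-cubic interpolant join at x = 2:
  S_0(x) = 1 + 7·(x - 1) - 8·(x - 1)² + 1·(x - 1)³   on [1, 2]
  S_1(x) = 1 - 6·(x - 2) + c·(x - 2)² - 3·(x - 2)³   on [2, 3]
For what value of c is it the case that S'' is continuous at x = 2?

-5

S_0''(x) = -16 + 6·(x - 1), so S_0''(2) = -10. On the right, S_1''(2) = 2c, so c = -5.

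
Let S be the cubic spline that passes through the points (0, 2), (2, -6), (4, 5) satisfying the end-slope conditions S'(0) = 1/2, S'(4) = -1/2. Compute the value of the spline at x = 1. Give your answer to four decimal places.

-2.1563

Let M_i = S''(x_i). Step sizes h_i = 2, 2; slopes of the chords Δ_i = (y_(i+1) - y_i)/h_i = -4, 11/2.
  2·M_0 + 8·M_1 + 2·M_2 = 6(Δ_1 - Δ_0) = 57
Clamped end conditions give two more equations: 2h_0·M_0 + h_0·M_1 = 6(Δ_0 - S'(0)) = -27 and h_1·M_1 + 2h_1·M_2 = 6(S'(4) - Δ_1) = -36.
Solving the tridiagonal system: M_0 = -113/8, M_1 = 59/4, M_2 = -131/8.
On [0, 2], S(x) = 2 + 1/2·x - 113/16·x² + 77/32·x³.
With x = 1: S(1) = -69/32.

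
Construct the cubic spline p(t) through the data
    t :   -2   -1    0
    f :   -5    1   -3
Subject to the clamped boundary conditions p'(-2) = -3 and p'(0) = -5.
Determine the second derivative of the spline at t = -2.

41

Write σ_i for p''(x_i). With h_i = 1, 1 and divided differences Δ_i = 6, -4, the continuity of p' gives the tridiagonal system
  1·σ_0 + 4·σ_1 + 1·σ_2 = 6(Δ_1 - Δ_0) = -60
Clamped end conditions give two more equations: 2h_0·σ_0 + h_0·σ_1 = 6(Δ_0 - p'(-2)) = 54 and h_1·σ_1 + 2h_1·σ_2 = 6(p'(0) - Δ_1) = -6.
Forward elimination and back-substitution give σ_0 = 41, σ_1 = -28, σ_2 = 11.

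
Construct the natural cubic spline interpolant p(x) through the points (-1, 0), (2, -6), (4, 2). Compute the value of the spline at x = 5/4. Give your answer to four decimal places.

Let m_i = p''(x_i). Step sizes h_i = 3, 2; slopes of the chords Δ_i = (y_(i+1) - y_i)/h_i = -2, 4.
  3·m_0 + 10·m_1 + 2·m_2 = 6(Δ_1 - Δ_0) = 36
Natural end conditions: m_0 = m_2 = 0.
Forward elimination and back-substitution give m_0 = 0, m_1 = 18/5, m_2 = 0.
On [-1, 2], p(x) = 0 - 19/5·(x + 1) + 0·(x + 1)² + 1/5·(x + 1)³.
With (x + 1) = 9/4: p(5/4) = -2007/320.

-6.2719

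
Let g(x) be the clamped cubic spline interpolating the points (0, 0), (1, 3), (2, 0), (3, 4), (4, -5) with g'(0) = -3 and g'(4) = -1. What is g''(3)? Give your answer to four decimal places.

Write m_i for g''(x_i). With h_i = 1, 1, 1, 1 and divided differences Δ_i = 3, -3, 4, -9, the continuity of g' gives the tridiagonal system
  1·m_0 + 4·m_1 + 1·m_2 = 6(Δ_1 - Δ_0) = -36
  1·m_1 + 4·m_2 + 1·m_3 = 6(Δ_2 - Δ_1) = 42
  1·m_2 + 4·m_3 + 1·m_4 = 6(Δ_3 - Δ_2) = -78
Clamped end conditions give two more equations: 2h_0·m_0 + h_0·m_1 = 6(Δ_0 - g'(0)) = 36 and h_3·m_3 + 2h_3·m_4 = 6(g'(4) - Δ_3) = 48.
Solving: m_0 = 821/28, m_1 = -317/14, m_2 = 101/4, m_3 = -509/14, m_4 = 1181/28.

-36.3571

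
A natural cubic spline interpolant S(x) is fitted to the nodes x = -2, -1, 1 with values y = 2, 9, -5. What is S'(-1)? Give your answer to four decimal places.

2.3333

Let m_i = S''(x_i). Step sizes h_i = 1, 2; slopes of the chords Δ_i = (y_(i+1) - y_i)/h_i = 7, -7.
  1·m_0 + 6·m_1 + 2·m_2 = 6(Δ_1 - Δ_0) = -84
Natural end conditions: m_0 = m_2 = 0.
Solving: m_0 = 0, m_1 = -14, m_2 = 0.
On [-1, 1], S'(x) = b_1 + 2c_1·(x + 1) + 3d_1·(x + 1)² with b_1 = Δ_1 - h_1(2m_1 + m_2)/6 = 7/3, c_1 = m_1/2 = -7, d_1 = (m_2 - m_1)/(6h_1) = 7/6. So S'(-1) = 7/3.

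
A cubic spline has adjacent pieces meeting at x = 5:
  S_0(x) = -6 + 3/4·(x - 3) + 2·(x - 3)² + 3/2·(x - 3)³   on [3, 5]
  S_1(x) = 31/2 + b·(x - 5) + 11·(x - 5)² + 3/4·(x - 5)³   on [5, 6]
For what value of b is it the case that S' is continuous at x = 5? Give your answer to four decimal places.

S_0'(x) = 3/4 + 4·(x - 3) + 9/2·(x - 3)², so S_0'(5) = 107/4. On the right, S_1'(5) = b, so b = 107/4.

26.7500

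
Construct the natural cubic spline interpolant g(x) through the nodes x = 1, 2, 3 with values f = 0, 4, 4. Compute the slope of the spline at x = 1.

5

Let M_i = g''(x_i). Step sizes h_i = 1, 1; slopes of the chords Δ_i = (y_(i+1) - y_i)/h_i = 4, 0.
  1·M_0 + 4·M_1 + 1·M_2 = 6(Δ_1 - Δ_0) = -24
Natural end conditions: M_0 = M_2 = 0.
Forward elimination and back-substitution give M_0 = 0, M_1 = -6, M_2 = 0.
On [1, 2], g'(x) = b_0 + 2c_0·(x - 1) + 3d_0·(x - 1)² with b_0 = Δ_0 - h_0(2M_0 + M_1)/6 = 5, c_0 = M_0/2 = 0, d_0 = (M_1 - M_0)/(6h_0) = -1. So g'(1) = 5.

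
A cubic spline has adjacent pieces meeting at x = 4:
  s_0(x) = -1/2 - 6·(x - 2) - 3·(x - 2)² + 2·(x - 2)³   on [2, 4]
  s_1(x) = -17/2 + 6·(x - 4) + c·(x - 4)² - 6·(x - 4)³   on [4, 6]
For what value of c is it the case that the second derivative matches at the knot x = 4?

s_0''(x) = -6 + 12·(x - 2), so s_0''(4) = 18. On the right, s_1''(4) = 2c, so c = 9.

9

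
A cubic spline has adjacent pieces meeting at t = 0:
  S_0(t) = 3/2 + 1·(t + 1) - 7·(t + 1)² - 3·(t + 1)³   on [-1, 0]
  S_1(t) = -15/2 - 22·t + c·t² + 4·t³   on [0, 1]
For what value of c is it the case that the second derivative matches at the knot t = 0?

S_0''(t) = -14 - 18·(t + 1), so S_0''(0) = -32. On the right, S_1''(0) = 2c, so c = -16.

-16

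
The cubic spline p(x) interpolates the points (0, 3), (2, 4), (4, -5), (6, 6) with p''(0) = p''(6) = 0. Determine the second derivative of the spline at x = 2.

-6

With m_i denoting the second derivative at x_i, h_i = 2, 2, 2, and Δ_i = (y_(i+1) − y_i)/h_i = 1/2, -9/2, 11/2:
  2·m_0 + 8·m_1 + 2·m_2 = 6(Δ_1 - Δ_0) = -30
  2·m_1 + 8·m_2 + 2·m_3 = 6(Δ_2 - Δ_1) = 60
Natural end conditions: m_0 = m_3 = 0.
Forward elimination and back-substitution give m_0 = 0, m_1 = -6, m_2 = 9, m_3 = 0.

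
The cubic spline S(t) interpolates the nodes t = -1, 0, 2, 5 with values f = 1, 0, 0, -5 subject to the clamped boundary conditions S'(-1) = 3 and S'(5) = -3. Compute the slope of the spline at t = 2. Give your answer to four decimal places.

Put M_i = S'' at the i-th knot. Here h = (1, 2, 3) and Δ = (-1, 0, -5/3), so the interior equations h_(i-1)·M_(i-1) + 2(h_(i-1)+h_i)·M_i + h_i·M_(i+1) = 6(Δ_i − Δ_(i-1)) read
  1·M_0 + 6·M_1 + 2·M_2 = 6(Δ_1 - Δ_0) = 6
  2·M_1 + 10·M_2 + 3·M_3 = 6(Δ_2 - Δ_1) = -10
Clamped end conditions give two more equations: 2h_0·M_0 + h_0·M_1 = 6(Δ_0 - S'(-1)) = -24 and h_2·M_2 + 2h_2·M_3 = 6(S'(5) - Δ_2) = -8.
Hence M_0 = -794/57, M_1 = 220/57, M_2 = -92/57, M_3 = -10/19.
On [2, 5], S'(t) = b_2 + 2c_2·(t - 2) + 3d_2·(t - 2)² with b_2 = Δ_2 - h_2(2M_2 + M_3)/6 = 4/19, c_2 = M_2/2 = -46/57, d_2 = (M_3 - M_2)/(6h_2) = 31/513. So S'(2) = 4/19.

0.2105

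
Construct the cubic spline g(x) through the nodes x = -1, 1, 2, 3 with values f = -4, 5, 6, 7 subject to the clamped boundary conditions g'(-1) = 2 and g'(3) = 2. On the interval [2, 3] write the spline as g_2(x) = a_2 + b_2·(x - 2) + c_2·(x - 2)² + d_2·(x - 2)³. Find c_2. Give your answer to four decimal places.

With M_i denoting the second derivative at x_i, h_i = 2, 1, 1, and Δ_i = (y_(i+1) − y_i)/h_i = 9/2, 1, 1:
  2·M_0 + 6·M_1 + 1·M_2 = 6(Δ_1 - Δ_0) = -21
  1·M_1 + 4·M_2 + 1·M_3 = 6(Δ_2 - Δ_1) = 0
Clamped end conditions give two more equations: 2h_0·M_0 + h_0·M_1 = 6(Δ_0 - g'(-1)) = 15 and h_2·M_2 + 2h_2·M_3 = 6(g'(3) - Δ_2) = 6.
Hence M_0 = 147/22, M_1 = -129/22, M_2 = 9/11, M_3 = 57/22.
On [2, 3], with g_2(x) = a_2 + b_2·(x - 2) + c_2·(x - 2)² + d_2·(x - 2)³: c_2 = M_2/2 = 9/22, d_2 = (M_3 - M_2)/(6h_2) = 13/44, b_2 = Δ_2 - h_2(2M_2 + M_3)/6 = 13/44.

0.4091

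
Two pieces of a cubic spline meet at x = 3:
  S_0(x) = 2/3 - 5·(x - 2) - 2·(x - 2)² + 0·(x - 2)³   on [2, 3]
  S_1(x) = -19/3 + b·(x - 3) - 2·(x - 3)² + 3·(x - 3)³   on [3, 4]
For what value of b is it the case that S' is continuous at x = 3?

-9

S_0'(x) = -5 - 4·(x - 2) + 0·(x - 2)², so S_0'(3) = -9. On the right, S_1'(3) = b, so b = -9.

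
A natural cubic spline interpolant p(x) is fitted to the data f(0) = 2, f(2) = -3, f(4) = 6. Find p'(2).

1

Write m_i for p''(x_i). With h_i = 2, 2 and divided differences Δ_i = -5/2, 9/2, the continuity of p' gives the tridiagonal system
  2·m_0 + 8·m_1 + 2·m_2 = 6(Δ_1 - Δ_0) = 42
Natural end conditions: m_0 = m_2 = 0.
Solving the tridiagonal system: m_0 = 0, m_1 = 21/4, m_2 = 0.
On [2, 4], p'(x) = b_1 + 2c_1·(x - 2) + 3d_1·(x - 2)² with b_1 = Δ_1 - h_1(2m_1 + m_2)/6 = 1, c_1 = m_1/2 = 21/8, d_1 = (m_2 - m_1)/(6h_1) = -7/16. So p'(2) = 1.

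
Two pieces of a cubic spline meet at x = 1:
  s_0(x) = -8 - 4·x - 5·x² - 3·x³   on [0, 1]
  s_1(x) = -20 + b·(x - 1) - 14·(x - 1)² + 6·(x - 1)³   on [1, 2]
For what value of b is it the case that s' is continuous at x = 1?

-23

s_0'(x) = -4 - 10·x - 9·x², so s_0'(1) = -23. On the right, s_1'(1) = b, so b = -23.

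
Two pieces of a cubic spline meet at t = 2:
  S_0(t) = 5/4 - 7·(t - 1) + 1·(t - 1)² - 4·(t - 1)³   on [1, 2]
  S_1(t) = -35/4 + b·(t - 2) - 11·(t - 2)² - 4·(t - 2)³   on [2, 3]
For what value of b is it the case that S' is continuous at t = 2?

-17

S_0'(t) = -7 + 2·(t - 1) - 12·(t - 1)², so S_0'(2) = -17. On the right, S_1'(2) = b, so b = -17.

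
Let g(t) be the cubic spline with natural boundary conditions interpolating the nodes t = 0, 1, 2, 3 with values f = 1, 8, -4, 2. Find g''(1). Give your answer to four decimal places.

-37.6000

Write m_i for g''(x_i). With h_i = 1, 1, 1 and divided differences Δ_i = 7, -12, 6, the continuity of g' gives the tridiagonal system
  1·m_0 + 4·m_1 + 1·m_2 = 6(Δ_1 - Δ_0) = -114
  1·m_1 + 4·m_2 + 1·m_3 = 6(Δ_2 - Δ_1) = 108
Natural end conditions: m_0 = m_3 = 0.
Solving: m_0 = 0, m_1 = -188/5, m_2 = 182/5, m_3 = 0.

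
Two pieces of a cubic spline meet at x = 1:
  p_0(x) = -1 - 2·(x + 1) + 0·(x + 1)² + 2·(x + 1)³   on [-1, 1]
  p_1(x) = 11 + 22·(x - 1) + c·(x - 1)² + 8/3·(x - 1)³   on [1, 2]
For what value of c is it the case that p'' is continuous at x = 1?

p_0''(x) = 0 + 12·(x + 1), so p_0''(1) = 24. On the right, p_1''(1) = 2c, so c = 12.

12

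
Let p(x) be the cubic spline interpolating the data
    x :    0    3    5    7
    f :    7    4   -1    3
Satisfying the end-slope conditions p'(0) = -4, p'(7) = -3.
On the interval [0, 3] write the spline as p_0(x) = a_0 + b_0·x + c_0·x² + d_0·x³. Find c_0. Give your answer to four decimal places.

Put m_i = p'' at the i-th knot. Here h = (3, 2, 2) and Δ = (-1, -5/2, 2), so the interior equations h_(i-1)·m_(i-1) + 2(h_(i-1)+h_i)·m_i + h_i·m_(i+1) = 6(Δ_i − Δ_(i-1)) read
  3·m_0 + 10·m_1 + 2·m_2 = 6(Δ_1 - Δ_0) = -9
  2·m_1 + 8·m_2 + 2·m_3 = 6(Δ_2 - Δ_1) = 27
Clamped end conditions give two more equations: 2h_0·m_0 + h_0·m_1 = 6(Δ_0 - p'(0)) = 18 and h_2·m_2 + 2h_2·m_3 = 6(p'(7) - Δ_2) = -30.
Solving the tridiagonal system: m_0 = 181/37, m_1 = -140/37, m_2 = 262/37, m_3 = -817/74.
On [0, 3], with p_0(x) = a_0 + b_0·x + c_0·x² + d_0·x³: c_0 = m_0/2 = 181/74, d_0 = (m_1 - m_0)/(6h_0) = -107/222, b_0 = Δ_0 - h_0(2m_0 + m_1)/6 = -4.

2.4459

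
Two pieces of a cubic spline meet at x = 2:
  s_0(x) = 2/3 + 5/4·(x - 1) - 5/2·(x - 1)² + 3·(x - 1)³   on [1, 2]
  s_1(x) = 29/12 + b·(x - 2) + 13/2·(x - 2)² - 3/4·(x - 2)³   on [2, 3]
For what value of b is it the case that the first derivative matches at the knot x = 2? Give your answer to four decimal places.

5.2500

s_0'(x) = 5/4 - 5·(x - 1) + 9·(x - 1)², so s_0'(2) = 21/4. On the right, s_1'(2) = b, so b = 21/4.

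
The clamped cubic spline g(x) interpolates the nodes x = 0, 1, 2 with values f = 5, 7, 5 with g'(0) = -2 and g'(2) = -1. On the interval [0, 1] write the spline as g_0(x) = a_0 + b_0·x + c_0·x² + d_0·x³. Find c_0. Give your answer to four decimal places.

9.2500

Write m_i for g''(x_i). With h_i = 1, 1 and divided differences Δ_i = 2, -2, the continuity of g' gives the tridiagonal system
  1·m_0 + 4·m_1 + 1·m_2 = 6(Δ_1 - Δ_0) = -24
Clamped end conditions give two more equations: 2h_0·m_0 + h_0·m_1 = 6(Δ_0 - g'(0)) = 24 and h_1·m_1 + 2h_1·m_2 = 6(g'(2) - Δ_1) = 6.
Solving the tridiagonal system: m_0 = 37/2, m_1 = -13, m_2 = 19/2.
On [0, 1], with g_0(x) = a_0 + b_0·x + c_0·x² + d_0·x³: c_0 = m_0/2 = 37/4, d_0 = (m_1 - m_0)/(6h_0) = -21/4, b_0 = Δ_0 - h_0(2m_0 + m_1)/6 = -2.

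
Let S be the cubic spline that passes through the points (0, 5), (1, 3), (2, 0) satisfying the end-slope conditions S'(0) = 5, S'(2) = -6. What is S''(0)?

-25

Write M_i for S''(x_i). With h_i = 1, 1 and divided differences Δ_i = -2, -3, the continuity of S' gives the tridiagonal system
  1·M_0 + 4·M_1 + 1·M_2 = 6(Δ_1 - Δ_0) = -6
Clamped end conditions give two more equations: 2h_0·M_0 + h_0·M_1 = 6(Δ_0 - S'(0)) = -42 and h_1·M_1 + 2h_1·M_2 = 6(S'(2) - Δ_1) = -18.
Forward elimination and back-substitution give M_0 = -25, M_1 = 8, M_2 = -13.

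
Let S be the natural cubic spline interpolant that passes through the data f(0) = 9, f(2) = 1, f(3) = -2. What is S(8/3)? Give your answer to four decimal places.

Let M_i = S''(x_i). Step sizes h_i = 2, 1; slopes of the chords Δ_i = (y_(i+1) - y_i)/h_i = -4, -3.
  2·M_0 + 6·M_1 + 1·M_2 = 6(Δ_1 - Δ_0) = 6
Natural end conditions: M_0 = M_2 = 0.
Hence M_0 = 0, M_1 = 1, M_2 = 0.
On [2, 3], S(x) = 1 - 10/3·(x - 2) + 1/2·(x - 2)² - 1/6·(x - 2)³.
With (x - 2) = 2/3: S(8/3) = -85/81.

-1.0494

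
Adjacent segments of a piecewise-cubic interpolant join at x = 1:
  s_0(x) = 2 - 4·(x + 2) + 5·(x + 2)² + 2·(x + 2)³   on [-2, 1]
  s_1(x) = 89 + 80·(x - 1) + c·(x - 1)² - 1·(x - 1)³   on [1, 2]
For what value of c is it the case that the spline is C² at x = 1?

s_0''(x) = 10 + 12·(x + 2), so s_0''(1) = 46. On the right, s_1''(1) = 2c, so c = 23.

23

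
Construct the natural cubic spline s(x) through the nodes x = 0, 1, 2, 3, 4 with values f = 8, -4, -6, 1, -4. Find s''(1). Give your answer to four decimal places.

Put M_i = s'' at the i-th knot. Here h = (1, 1, 1, 1) and Δ = (-12, -2, 7, -5), so the interior equations h_(i-1)·M_(i-1) + 2(h_(i-1)+h_i)·M_i + h_i·M_(i+1) = 6(Δ_i − Δ_(i-1)) read
  1·M_0 + 4·M_1 + 1·M_2 = 6(Δ_1 - Δ_0) = 60
  1·M_1 + 4·M_2 + 1·M_3 = 6(Δ_2 - Δ_1) = 54
  1·M_2 + 4·M_3 + 1·M_4 = 6(Δ_3 - Δ_2) = -72
Natural end conditions: M_0 = M_4 = 0.
Forward elimination and back-substitution give M_0 = 0, M_1 = 153/14, M_2 = 114/7, M_3 = -309/14, M_4 = 0.

10.9286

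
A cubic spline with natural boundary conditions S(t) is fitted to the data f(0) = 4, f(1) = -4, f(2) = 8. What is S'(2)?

Write M_i for S''(x_i). With h_i = 1, 1 and divided differences Δ_i = -8, 12, the continuity of S' gives the tridiagonal system
  1·M_0 + 4·M_1 + 1·M_2 = 6(Δ_1 - Δ_0) = 120
Natural end conditions: M_0 = M_2 = 0.
Solving the tridiagonal system: M_0 = 0, M_1 = 30, M_2 = 0.
On [1, 2], S'(t) = b_1 + 2c_1·(t - 1) + 3d_1·(t - 1)² with b_1 = Δ_1 - h_1(2M_1 + M_2)/6 = 2, c_1 = M_1/2 = 15, d_1 = (M_2 - M_1)/(6h_1) = -5. So S'(2) = 17.

17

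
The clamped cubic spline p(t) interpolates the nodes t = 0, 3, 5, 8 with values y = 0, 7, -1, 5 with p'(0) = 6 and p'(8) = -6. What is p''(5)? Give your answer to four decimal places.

8.2637

With σ_i denoting the second derivative at x_i, h_i = 3, 2, 3, and Δ_i = (y_(i+1) − y_i)/h_i = 7/3, -4, 2:
  3·σ_0 + 10·σ_1 + 2·σ_2 = 6(Δ_1 - Δ_0) = -38
  2·σ_1 + 10·σ_2 + 3·σ_3 = 6(Δ_2 - Δ_1) = 36
Clamped end conditions give two more equations: 2h_0·σ_0 + h_0·σ_1 = 6(Δ_0 - p'(0)) = -22 and h_2·σ_2 + 2h_2·σ_3 = 6(p'(8) - Δ_2) = -48.
Solving: σ_0 = -302/273, σ_1 = -466/91, σ_2 = 752/91, σ_3 = -1104/91.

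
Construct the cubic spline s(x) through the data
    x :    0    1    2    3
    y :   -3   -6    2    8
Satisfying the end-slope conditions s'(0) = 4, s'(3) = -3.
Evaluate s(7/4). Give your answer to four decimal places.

Put σ_i = s'' at the i-th knot. Here h = (1, 1, 1) and Δ = (-3, 8, 6), so the interior equations h_(i-1)·σ_(i-1) + 2(h_(i-1)+h_i)·σ_i + h_i·σ_(i+1) = 6(Δ_i − Δ_(i-1)) read
  1·σ_0 + 4·σ_1 + 1·σ_2 = 6(Δ_1 - Δ_0) = 66
  1·σ_1 + 4·σ_2 + 1·σ_3 = 6(Δ_2 - Δ_1) = -12
Clamped end conditions give two more equations: 2h_0·σ_0 + h_0·σ_1 = 6(Δ_0 - s'(0)) = -42 and h_2·σ_2 + 2h_2·σ_3 = 6(s'(3) - Δ_2) = -54.
Forward elimination and back-substitution give σ_0 = -508/15, σ_1 = 386/15, σ_2 = -46/15, σ_3 = -382/15.
On [1, 2], s(x) = -6 - 1/15·(x - 1) + 193/15·(x - 1)² - 24/5·(x - 1)³.
With (x - 1) = 3/4: s(7/4) = -67/80.

-0.8375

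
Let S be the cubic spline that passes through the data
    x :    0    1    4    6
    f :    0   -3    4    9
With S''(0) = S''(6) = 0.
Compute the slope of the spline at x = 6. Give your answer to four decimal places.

2.0869

Put M_i = S'' at the i-th knot. Here h = (1, 3, 2) and Δ = (-3, 7/3, 5/2), so the interior equations h_(i-1)·M_(i-1) + 2(h_(i-1)+h_i)·M_i + h_i·M_(i+1) = 6(Δ_i − Δ_(i-1)) read
  1·M_0 + 8·M_1 + 3·M_2 = 6(Δ_1 - Δ_0) = 32
  3·M_1 + 10·M_2 + 2·M_3 = 6(Δ_2 - Δ_1) = 1
Natural end conditions: M_0 = M_3 = 0.
Solving the tridiagonal system: M_0 = 0, M_1 = 317/71, M_2 = -88/71, M_3 = 0.
On [4, 6], S'(x) = b_2 + 2c_2·(x - 4) + 3d_2·(x - 4)² with b_2 = Δ_2 - h_2(2M_2 + M_3)/6 = 1417/426, c_2 = M_2/2 = -44/71, d_2 = (M_3 - M_2)/(6h_2) = 22/213. So S'(6) = 889/426.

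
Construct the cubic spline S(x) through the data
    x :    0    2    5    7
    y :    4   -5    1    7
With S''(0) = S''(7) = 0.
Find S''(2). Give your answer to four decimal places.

Write σ_i for S''(x_i). With h_i = 2, 3, 2 and divided differences Δ_i = -9/2, 2, 3, the continuity of S' gives the tridiagonal system
  2·σ_0 + 10·σ_1 + 3·σ_2 = 6(Δ_1 - Δ_0) = 39
  3·σ_1 + 10·σ_2 + 2·σ_3 = 6(Δ_2 - Δ_1) = 6
Natural end conditions: σ_0 = σ_3 = 0.
Solving: σ_0 = 0, σ_1 = 372/91, σ_2 = -57/91, σ_3 = 0.

4.0879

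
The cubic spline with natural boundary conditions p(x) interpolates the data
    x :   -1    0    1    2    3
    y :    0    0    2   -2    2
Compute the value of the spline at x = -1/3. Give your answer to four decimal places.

-0.4101

Put m_i = p'' at the i-th knot. Here h = (1, 1, 1, 1) and Δ = (0, 2, -4, 4), so the interior equations h_(i-1)·m_(i-1) + 2(h_(i-1)+h_i)·m_i + h_i·m_(i+1) = 6(Δ_i − Δ_(i-1)) read
  1·m_0 + 4·m_1 + 1·m_2 = 6(Δ_1 - Δ_0) = 12
  1·m_1 + 4·m_2 + 1·m_3 = 6(Δ_2 - Δ_1) = -36
  1·m_2 + 4·m_3 + 1·m_4 = 6(Δ_3 - Δ_2) = 48
Natural end conditions: m_0 = m_4 = 0.
Hence m_0 = 0, m_1 = 93/14, m_2 = -102/7, m_3 = 219/14, m_4 = 0.
On [-1, 0], p(x) = 0 - 31/28·(x + 1) + 0·(x + 1)² + 31/28·(x + 1)³.
With (x + 1) = 2/3: p(-1/3) = -155/378.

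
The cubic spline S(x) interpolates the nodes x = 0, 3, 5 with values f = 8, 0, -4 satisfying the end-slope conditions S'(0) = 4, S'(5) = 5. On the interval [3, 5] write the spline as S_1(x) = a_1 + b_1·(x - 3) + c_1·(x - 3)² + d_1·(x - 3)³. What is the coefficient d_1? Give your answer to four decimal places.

0.8250

Let M_i = S''(x_i). Step sizes h_i = 3, 2; slopes of the chords Δ_i = (y_(i+1) - y_i)/h_i = -8/3, -2.
  3·M_0 + 10·M_1 + 2·M_2 = 6(Δ_1 - Δ_0) = 4
Clamped end conditions give two more equations: 2h_0·M_0 + h_0·M_1 = 6(Δ_0 - S'(0)) = -40 and h_1·M_1 + 2h_1·M_2 = 6(S'(5) - Δ_1) = 42.
Solving the tridiagonal system: M_0 = -103/15, M_1 = 2/5, M_2 = 103/10.
On [3, 5], with S_1(x) = a_1 + b_1·(x - 3) + c_1·(x - 3)² + d_1·(x - 3)³: c_1 = M_1/2 = 1/5, d_1 = (M_2 - M_1)/(6h_1) = 33/40, b_1 = Δ_1 - h_1(2M_1 + M_2)/6 = -57/10.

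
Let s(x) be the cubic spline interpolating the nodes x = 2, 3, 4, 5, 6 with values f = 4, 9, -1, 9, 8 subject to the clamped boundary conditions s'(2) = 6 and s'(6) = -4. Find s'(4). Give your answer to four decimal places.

Write m_i for s''(x_i). With h_i = 1, 1, 1, 1 and divided differences Δ_i = 5, -10, 10, -1, the continuity of s' gives the tridiagonal system
  1·m_0 + 4·m_1 + 1·m_2 = 6(Δ_1 - Δ_0) = -90
  1·m_1 + 4·m_2 + 1·m_3 = 6(Δ_2 - Δ_1) = 120
  1·m_2 + 4·m_3 + 1·m_4 = 6(Δ_3 - Δ_2) = -66
Clamped end conditions give two more equations: 2h_0·m_0 + h_0·m_1 = 6(Δ_0 - s'(2)) = -6 and h_3·m_3 + 2h_3·m_4 = 6(s'(6) - Δ_3) = -18.
Solving the tridiagonal system: m_0 = 113/7, m_1 = -268/7, m_2 = 47, m_3 = -208/7, m_4 = 41/7.
On [4, 5], s'(x) = b_2 + 2c_2·(x - 4) + 3d_2·(x - 4)² with b_2 = Δ_2 - h_2(2m_2 + m_3)/6 = -5/7, c_2 = m_2/2 = 47/2, d_2 = (m_3 - m_2)/(6h_2) = -179/14. So s'(4) = -5/7.

-0.7143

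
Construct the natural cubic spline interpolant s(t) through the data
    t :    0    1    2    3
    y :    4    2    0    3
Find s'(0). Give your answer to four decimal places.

With σ_i denoting the second derivative at x_i, h_i = 1, 1, 1, and Δ_i = (y_(i+1) − y_i)/h_i = -2, -2, 3:
  1·σ_0 + 4·σ_1 + 1·σ_2 = 6(Δ_1 - Δ_0) = 0
  1·σ_1 + 4·σ_2 + 1·σ_3 = 6(Δ_2 - Δ_1) = 30
Natural end conditions: σ_0 = σ_3 = 0.
Solving: σ_0 = 0, σ_1 = -2, σ_2 = 8, σ_3 = 0.
On [0, 1], s'(t) = b_0 + 2c_0·t + 3d_0·t² with b_0 = Δ_0 - h_0(2σ_0 + σ_1)/6 = -5/3, c_0 = σ_0/2 = 0, d_0 = (σ_1 - σ_0)/(6h_0) = -1/3. So s'(0) = -5/3.

-1.6667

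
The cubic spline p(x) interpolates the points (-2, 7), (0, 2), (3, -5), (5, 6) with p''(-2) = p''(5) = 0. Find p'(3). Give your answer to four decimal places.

Let σ_i = p''(x_i). Step sizes h_i = 2, 3, 2; slopes of the chords Δ_i = (y_(i+1) - y_i)/h_i = -5/2, -7/3, 11/2.
  2·σ_0 + 10·σ_1 + 3·σ_2 = 6(Δ_1 - Δ_0) = 1
  3·σ_1 + 10·σ_2 + 2·σ_3 = 6(Δ_2 - Δ_1) = 47
Natural end conditions: σ_0 = σ_3 = 0.
Hence σ_0 = 0, σ_1 = -131/91, σ_2 = 467/91, σ_3 = 0.
On [3, 5], p'(x) = b_2 + 2c_2·(x - 3) + 3d_2·(x - 3)² with b_2 = Δ_2 - h_2(2σ_2 + σ_3)/6 = 1135/546, c_2 = σ_2/2 = 467/182, d_2 = (σ_3 - σ_2)/(6h_2) = -467/1092. So p'(3) = 1135/546.

2.0788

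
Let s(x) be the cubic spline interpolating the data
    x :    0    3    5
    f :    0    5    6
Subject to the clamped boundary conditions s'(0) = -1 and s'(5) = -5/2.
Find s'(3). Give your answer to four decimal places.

Put m_i = s'' at the i-th knot. Here h = (3, 2) and Δ = (5/3, 1/2), so the interior equations h_(i-1)·m_(i-1) + 2(h_(i-1)+h_i)·m_i + h_i·m_(i+1) = 6(Δ_i − Δ_(i-1)) read
  3·m_0 + 10·m_1 + 2·m_2 = 6(Δ_1 - Δ_0) = -7
Clamped end conditions give two more equations: 2h_0·m_0 + h_0·m_1 = 6(Δ_0 - s'(0)) = 16 and h_1·m_1 + 2h_1·m_2 = 6(s'(5) - Δ_1) = -18.
Hence m_0 = 46/15, m_1 = -4/5, m_2 = -41/10.
On [3, 5], s'(x) = b_1 + 2c_1·(x - 3) + 3d_1·(x - 3)² with b_1 = Δ_1 - h_1(2m_1 + m_2)/6 = 12/5, c_1 = m_1/2 = -2/5, d_1 = (m_2 - m_1)/(6h_1) = -11/40. So s'(3) = 12/5.

2.4000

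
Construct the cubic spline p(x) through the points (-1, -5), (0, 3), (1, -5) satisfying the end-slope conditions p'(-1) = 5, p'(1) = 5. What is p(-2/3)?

-2

Write M_i for p''(x_i). With h_i = 1, 1 and divided differences Δ_i = 8, -8, the continuity of p' gives the tridiagonal system
  1·M_0 + 4·M_1 + 1·M_2 = 6(Δ_1 - Δ_0) = -96
Clamped end conditions give two more equations: 2h_0·M_0 + h_0·M_1 = 6(Δ_0 - p'(-1)) = 18 and h_1·M_1 + 2h_1·M_2 = 6(p'(1) - Δ_1) = 78.
Forward elimination and back-substitution give M_0 = 33, M_1 = -48, M_2 = 63.
On [-1, 0], p(x) = -5 + 5·(x + 1) + 33/2·(x + 1)² - 27/2·(x + 1)³.
With (x + 1) = 1/3: p(-2/3) = -2.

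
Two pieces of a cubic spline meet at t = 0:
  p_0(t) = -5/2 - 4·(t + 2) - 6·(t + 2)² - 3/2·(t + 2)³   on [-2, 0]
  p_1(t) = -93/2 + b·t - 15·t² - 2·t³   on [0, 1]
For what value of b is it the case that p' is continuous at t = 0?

p_0'(t) = -4 - 12·(t + 2) - 9/2·(t + 2)², so p_0'(0) = -46. On the right, p_1'(0) = b, so b = -46.

-46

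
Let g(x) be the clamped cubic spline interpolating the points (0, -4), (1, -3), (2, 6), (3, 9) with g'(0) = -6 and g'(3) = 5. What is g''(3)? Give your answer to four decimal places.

Put σ_i = g'' at the i-th knot. Here h = (1, 1, 1) and Δ = (1, 9, 3), so the interior equations h_(i-1)·σ_(i-1) + 2(h_(i-1)+h_i)·σ_i + h_i·σ_(i+1) = 6(Δ_i − Δ_(i-1)) read
  1·σ_0 + 4·σ_1 + 1·σ_2 = 6(Δ_1 - Δ_0) = 48
  1·σ_1 + 4·σ_2 + 1·σ_3 = 6(Δ_2 - Δ_1) = -36
Clamped end conditions give two more equations: 2h_0·σ_0 + h_0·σ_1 = 6(Δ_0 - g'(0)) = 42 and h_2·σ_2 + 2h_2·σ_3 = 6(g'(3) - Δ_2) = 12.
Forward elimination and back-substitution give σ_0 = 224/15, σ_1 = 182/15, σ_2 = -232/15, σ_3 = 206/15.

13.7333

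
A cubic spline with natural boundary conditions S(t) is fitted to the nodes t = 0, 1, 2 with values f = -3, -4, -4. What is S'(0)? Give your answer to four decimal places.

Put M_i = S'' at the i-th knot. Here h = (1, 1) and Δ = (-1, 0), so the interior equations h_(i-1)·M_(i-1) + 2(h_(i-1)+h_i)·M_i + h_i·M_(i+1) = 6(Δ_i − Δ_(i-1)) read
  1·M_0 + 4·M_1 + 1·M_2 = 6(Δ_1 - Δ_0) = 6
Natural end conditions: M_0 = M_2 = 0.
Solving the tridiagonal system: M_0 = 0, M_1 = 3/2, M_2 = 0.
On [0, 1], S'(t) = b_0 + 2c_0·t + 3d_0·t² with b_0 = Δ_0 - h_0(2M_0 + M_1)/6 = -5/4, c_0 = M_0/2 = 0, d_0 = (M_1 - M_0)/(6h_0) = 1/4. So S'(0) = -5/4.

-1.2500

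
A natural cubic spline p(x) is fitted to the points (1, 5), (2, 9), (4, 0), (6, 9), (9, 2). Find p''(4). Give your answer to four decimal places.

11.4231

Let M_i = p''(x_i). Step sizes h_i = 1, 2, 2, 3; slopes of the chords Δ_i = (y_(i+1) - y_i)/h_i = 4, -9/2, 9/2, -7/3.
  1·M_0 + 6·M_1 + 2·M_2 = 6(Δ_1 - Δ_0) = -51
  2·M_1 + 8·M_2 + 2·M_3 = 6(Δ_2 - Δ_1) = 54
  2·M_2 + 10·M_3 + 3·M_4 = 6(Δ_3 - Δ_2) = -41
Natural end conditions: M_0 = M_4 = 0.
Hence M_0 = 0, M_1 = -160/13, M_2 = 297/26, M_3 = -83/13, M_4 = 0.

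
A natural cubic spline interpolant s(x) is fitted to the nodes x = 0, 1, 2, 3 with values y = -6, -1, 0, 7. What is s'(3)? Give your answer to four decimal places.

Put m_i = s'' at the i-th knot. Here h = (1, 1, 1) and Δ = (5, 1, 7), so the interior equations h_(i-1)·m_(i-1) + 2(h_(i-1)+h_i)·m_i + h_i·m_(i+1) = 6(Δ_i − Δ_(i-1)) read
  1·m_0 + 4·m_1 + 1·m_2 = 6(Δ_1 - Δ_0) = -24
  1·m_1 + 4·m_2 + 1·m_3 = 6(Δ_2 - Δ_1) = 36
Natural end conditions: m_0 = m_3 = 0.
Forward elimination and back-substitution give m_0 = 0, m_1 = -44/5, m_2 = 56/5, m_3 = 0.
On [2, 3], s'(x) = b_2 + 2c_2·(x - 2) + 3d_2·(x - 2)² with b_2 = Δ_2 - h_2(2m_2 + m_3)/6 = 49/15, c_2 = m_2/2 = 28/5, d_2 = (m_3 - m_2)/(6h_2) = -28/15. So s'(3) = 133/15.

8.8667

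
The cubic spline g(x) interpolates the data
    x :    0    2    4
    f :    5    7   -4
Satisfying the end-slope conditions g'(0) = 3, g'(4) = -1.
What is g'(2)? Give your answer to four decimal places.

Let σ_i = g''(x_i). Step sizes h_i = 2, 2; slopes of the chords Δ_i = (y_(i+1) - y_i)/h_i = 1, -11/2.
  2·σ_0 + 8·σ_1 + 2·σ_2 = 6(Δ_1 - Δ_0) = -39
Clamped end conditions give two more equations: 2h_0·σ_0 + h_0·σ_1 = 6(Δ_0 - g'(0)) = -12 and h_1·σ_1 + 2h_1·σ_2 = 6(g'(4) - Δ_1) = 27.
Forward elimination and back-substitution give σ_0 = 7/8, σ_1 = -31/4, σ_2 = 85/8.
On [2, 4], g'(x) = b_1 + 2c_1·(x - 2) + 3d_1·(x - 2)² with b_1 = Δ_1 - h_1(2σ_1 + σ_2)/6 = -31/8, c_1 = σ_1/2 = -31/8, d_1 = (σ_2 - σ_1)/(6h_1) = 49/32. So g'(2) = -31/8.

-3.8750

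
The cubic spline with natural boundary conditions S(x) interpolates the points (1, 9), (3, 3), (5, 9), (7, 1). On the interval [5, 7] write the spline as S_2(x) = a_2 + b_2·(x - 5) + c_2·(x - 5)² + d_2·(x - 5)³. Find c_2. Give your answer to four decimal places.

-3.4000

With m_i denoting the second derivative at x_i, h_i = 2, 2, 2, and Δ_i = (y_(i+1) − y_i)/h_i = -3, 3, -4:
  2·m_0 + 8·m_1 + 2·m_2 = 6(Δ_1 - Δ_0) = 36
  2·m_1 + 8·m_2 + 2·m_3 = 6(Δ_2 - Δ_1) = -42
Natural end conditions: m_0 = m_3 = 0.
Forward elimination and back-substitution give m_0 = 0, m_1 = 31/5, m_2 = -34/5, m_3 = 0.
On [5, 7], with S_2(x) = a_2 + b_2·(x - 5) + c_2·(x - 5)² + d_2·(x - 5)³: c_2 = m_2/2 = -17/5, d_2 = (m_3 - m_2)/(6h_2) = 17/30, b_2 = Δ_2 - h_2(2m_2 + m_3)/6 = 8/15.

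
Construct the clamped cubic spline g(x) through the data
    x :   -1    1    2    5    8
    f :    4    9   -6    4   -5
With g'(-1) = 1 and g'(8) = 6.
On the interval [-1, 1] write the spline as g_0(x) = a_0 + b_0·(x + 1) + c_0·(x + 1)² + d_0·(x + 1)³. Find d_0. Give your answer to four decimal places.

-3.4668

Let M_i = g''(x_i). Step sizes h_i = 2, 1, 3, 3; slopes of the chords Δ_i = (y_(i+1) - y_i)/h_i = 5/2, -15, 10/3, -3.
  2·M_0 + 6·M_1 + 1·M_2 = 6(Δ_1 - Δ_0) = -105
  1·M_1 + 8·M_2 + 3·M_3 = 6(Δ_2 - Δ_1) = 110
  3·M_2 + 12·M_3 + 3·M_4 = 6(Δ_3 - Δ_2) = -38
Clamped end conditions give two more equations: 2h_0·M_0 + h_0·M_1 = 6(Δ_0 - g'(-1)) = 9 and h_3·M_3 + 2h_3·M_4 = 6(g'(8) - Δ_3) = 54.
Hence M_0 = 4979/324, M_1 = -2125/81, M_2 = 3511/162, M_3 = -1003/81, M_4 = 2461/162.
On [-1, 1], with g_0(x) = a_0 + b_0·(x + 1) + c_0·(x + 1)² + d_0·(x + 1)³: c_0 = M_0/2 = 4979/648, d_0 = (M_1 - M_0)/(6h_0) = -4493/1296, b_0 = Δ_0 - h_0(2M_0 + M_1)/6 = 1.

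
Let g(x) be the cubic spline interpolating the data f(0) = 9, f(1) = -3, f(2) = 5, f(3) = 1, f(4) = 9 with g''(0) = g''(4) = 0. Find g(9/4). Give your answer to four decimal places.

Put σ_i = g'' at the i-th knot. Here h = (1, 1, 1, 1) and Δ = (-12, 8, -4, 8), so the interior equations h_(i-1)·σ_(i-1) + 2(h_(i-1)+h_i)·σ_i + h_i·σ_(i+1) = 6(Δ_i − Δ_(i-1)) read
  1·σ_0 + 4·σ_1 + 1·σ_2 = 6(Δ_1 - Δ_0) = 120
  1·σ_1 + 4·σ_2 + 1·σ_3 = 6(Δ_2 - Δ_1) = -72
  1·σ_2 + 4·σ_3 + 1·σ_4 = 6(Δ_3 - Δ_2) = 72
Natural end conditions: σ_0 = σ_4 = 0.
Hence σ_0 = 0, σ_1 = 270/7, σ_2 = -240/7, σ_3 = 186/7, σ_4 = 0.
On [2, 3], g(x) = 5 + 3·(x - 2) - 120/7·(x - 2)² + 71/7·(x - 2)³.
With (x - 2) = 1/4: g(9/4) = 2167/448.

4.8371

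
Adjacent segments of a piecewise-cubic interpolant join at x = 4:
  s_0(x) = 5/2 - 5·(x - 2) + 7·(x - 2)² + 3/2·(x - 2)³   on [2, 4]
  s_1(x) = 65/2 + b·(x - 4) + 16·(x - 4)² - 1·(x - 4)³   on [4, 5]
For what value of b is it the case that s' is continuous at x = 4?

41

s_0'(x) = -5 + 14·(x - 2) + 9/2·(x - 2)², so s_0'(4) = 41. On the right, s_1'(4) = b, so b = 41.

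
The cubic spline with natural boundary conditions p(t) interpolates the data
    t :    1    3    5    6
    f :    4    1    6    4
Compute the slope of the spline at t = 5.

Write m_i for p''(x_i). With h_i = 2, 2, 1 and divided differences Δ_i = -3/2, 5/2, -2, the continuity of p' gives the tridiagonal system
  2·m_0 + 8·m_1 + 2·m_2 = 6(Δ_1 - Δ_0) = 24
  2·m_1 + 6·m_2 + 1·m_3 = 6(Δ_2 - Δ_1) = -27
Natural end conditions: m_0 = m_3 = 0.
Solving the tridiagonal system: m_0 = 0, m_1 = 9/2, m_2 = -6, m_3 = 0.
On [5, 6], p'(t) = b_2 + 2c_2·(t - 5) + 3d_2·(t - 5)² with b_2 = Δ_2 - h_2(2m_2 + m_3)/6 = 0, c_2 = m_2/2 = -3, d_2 = (m_3 - m_2)/(6h_2) = 1. So p'(5) = 0.

0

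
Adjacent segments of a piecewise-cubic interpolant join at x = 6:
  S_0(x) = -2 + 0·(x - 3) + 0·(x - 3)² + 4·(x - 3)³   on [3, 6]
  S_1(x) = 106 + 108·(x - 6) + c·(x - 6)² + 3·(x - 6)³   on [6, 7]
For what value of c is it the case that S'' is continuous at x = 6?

36

S_0''(x) = 0 + 24·(x - 3), so S_0''(6) = 72. On the right, S_1''(6) = 2c, so c = 36.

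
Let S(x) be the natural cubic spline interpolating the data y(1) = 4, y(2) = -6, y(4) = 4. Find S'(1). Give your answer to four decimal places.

-12.5000

Put m_i = S'' at the i-th knot. Here h = (1, 2) and Δ = (-10, 5), so the interior equations h_(i-1)·m_(i-1) + 2(h_(i-1)+h_i)·m_i + h_i·m_(i+1) = 6(Δ_i − Δ_(i-1)) read
  1·m_0 + 6·m_1 + 2·m_2 = 6(Δ_1 - Δ_0) = 90
Natural end conditions: m_0 = m_2 = 0.
Solving the tridiagonal system: m_0 = 0, m_1 = 15, m_2 = 0.
On [1, 2], S'(x) = b_0 + 2c_0·(x - 1) + 3d_0·(x - 1)² with b_0 = Δ_0 - h_0(2m_0 + m_1)/6 = -25/2, c_0 = m_0/2 = 0, d_0 = (m_1 - m_0)/(6h_0) = 5/2. So S'(1) = -25/2.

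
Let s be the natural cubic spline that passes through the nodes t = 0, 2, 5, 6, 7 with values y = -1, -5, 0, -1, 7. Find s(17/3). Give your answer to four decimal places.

-1.3211

Let m_i = s''(x_i). Step sizes h_i = 2, 3, 1, 1; slopes of the chords Δ_i = (y_(i+1) - y_i)/h_i = -2, 5/3, -1, 8.
  2·m_0 + 10·m_1 + 3·m_2 = 6(Δ_1 - Δ_0) = 22
  3·m_1 + 8·m_2 + 1·m_3 = 6(Δ_2 - Δ_1) = -16
  1·m_2 + 4·m_3 + 1·m_4 = 6(Δ_3 - Δ_2) = 54
Natural end conditions: m_0 = m_4 = 0.
Solving: m_0 = 0, m_1 = 518/137, m_2 = -722/137, m_3 = 2030/137, m_4 = 0.
On [5, 6], s(t) = 0 - 704/411·(t - 5) - 361/137·(t - 5)² + 1376/411·(t - 5)³.
With (t - 5) = 2/3: s(17/3) = -14660/11097.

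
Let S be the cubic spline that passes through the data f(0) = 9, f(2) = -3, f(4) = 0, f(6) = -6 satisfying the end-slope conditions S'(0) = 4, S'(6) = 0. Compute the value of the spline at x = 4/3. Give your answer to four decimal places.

Put M_i = S'' at the i-th knot. Here h = (2, 2, 2) and Δ = (-6, 3/2, -3), so the interior equations h_(i-1)·M_(i-1) + 2(h_(i-1)+h_i)·M_i + h_i·M_(i+1) = 6(Δ_i − Δ_(i-1)) read
  2·M_0 + 8·M_1 + 2·M_2 = 6(Δ_1 - Δ_0) = 45
  2·M_1 + 8·M_2 + 2·M_3 = 6(Δ_2 - Δ_1) = -27
Clamped end conditions give two more equations: 2h_0·M_0 + h_0·M_1 = 6(Δ_0 - S'(0)) = -60 and h_2·M_2 + 2h_2·M_3 = 6(S'(6) - Δ_2) = 18.
Solving: M_0 = -649/30, M_1 = 199/15, M_2 = -134/15, M_3 = 269/30.
On [0, 2], S(x) = 9 + 4·x - 649/60·x² + 349/120·x³.
With x = 4/3: S(4/3) = 809/405.

1.9975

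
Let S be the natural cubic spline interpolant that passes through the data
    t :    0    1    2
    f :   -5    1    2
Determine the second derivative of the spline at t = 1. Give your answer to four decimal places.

Put M_i = S'' at the i-th knot. Here h = (1, 1) and Δ = (6, 1), so the interior equations h_(i-1)·M_(i-1) + 2(h_(i-1)+h_i)·M_i + h_i·M_(i+1) = 6(Δ_i − Δ_(i-1)) read
  1·M_0 + 4·M_1 + 1·M_2 = 6(Δ_1 - Δ_0) = -30
Natural end conditions: M_0 = M_2 = 0.
Solving the tridiagonal system: M_0 = 0, M_1 = -15/2, M_2 = 0.

-7.5000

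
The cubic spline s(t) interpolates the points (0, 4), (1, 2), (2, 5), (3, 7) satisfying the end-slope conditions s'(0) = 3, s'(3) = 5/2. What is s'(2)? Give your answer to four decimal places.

3.3333

With M_i denoting the second derivative at x_i, h_i = 1, 1, 1, and Δ_i = (y_(i+1) − y_i)/h_i = -2, 3, 2:
  1·M_0 + 4·M_1 + 1·M_2 = 6(Δ_1 - Δ_0) = 30
  1·M_1 + 4·M_2 + 1·M_3 = 6(Δ_2 - Δ_1) = -6
Clamped end conditions give two more equations: 2h_0·M_0 + h_0·M_1 = 6(Δ_0 - s'(0)) = -30 and h_2·M_2 + 2h_2·M_3 = 6(s'(3) - Δ_2) = 3.
Solving: M_0 = -67/3, M_1 = 44/3, M_2 = -19/3, M_3 = 14/3.
On [2, 3], s'(t) = b_2 + 2c_2·(t - 2) + 3d_2·(t - 2)² with b_2 = Δ_2 - h_2(2M_2 + M_3)/6 = 10/3, c_2 = M_2/2 = -19/6, d_2 = (M_3 - M_2)/(6h_2) = 11/6. So s'(2) = 10/3.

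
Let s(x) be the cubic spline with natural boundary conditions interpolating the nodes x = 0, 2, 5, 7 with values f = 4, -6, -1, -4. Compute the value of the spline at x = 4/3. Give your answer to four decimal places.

-3.9067

Put m_i = s'' at the i-th knot. Here h = (2, 3, 2) and Δ = (-5, 5/3, -3/2), so the interior equations h_(i-1)·m_(i-1) + 2(h_(i-1)+h_i)·m_i + h_i·m_(i+1) = 6(Δ_i − Δ_(i-1)) read
  2·m_0 + 10·m_1 + 3·m_2 = 6(Δ_1 - Δ_0) = 40
  3·m_1 + 10·m_2 + 2·m_3 = 6(Δ_2 - Δ_1) = -19
Natural end conditions: m_0 = m_3 = 0.
Hence m_0 = 0, m_1 = 457/91, m_2 = -310/91, m_3 = 0.
On [0, 2], s(x) = 4 - 1822/273·x + 0·x² + 457/1092·x³.
With x = 4/3: s(4/3) = -28796/7371.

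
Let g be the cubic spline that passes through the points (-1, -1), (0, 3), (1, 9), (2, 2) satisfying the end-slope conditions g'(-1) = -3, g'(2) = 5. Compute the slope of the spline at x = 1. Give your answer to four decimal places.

-4.3333

Write M_i for g''(x_i). With h_i = 1, 1, 1 and divided differences Δ_i = 4, 6, -7, the continuity of g' gives the tridiagonal system
  1·M_0 + 4·M_1 + 1·M_2 = 6(Δ_1 - Δ_0) = 12
  1·M_1 + 4·M_2 + 1·M_3 = 6(Δ_2 - Δ_1) = -78
Clamped end conditions give two more equations: 2h_0·M_0 + h_0·M_1 = 6(Δ_0 - g'(-1)) = 42 and h_2·M_2 + 2h_2·M_3 = 6(g'(2) - Δ_2) = 72.
Hence M_0 = 52/3, M_1 = 22/3, M_2 = -104/3, M_3 = 160/3.
On [1, 2], g'(x) = b_2 + 2c_2·(x - 1) + 3d_2·(x - 1)² with b_2 = Δ_2 - h_2(2M_2 + M_3)/6 = -13/3, c_2 = M_2/2 = -52/3, d_2 = (M_3 - M_2)/(6h_2) = 44/3. So g'(1) = -13/3.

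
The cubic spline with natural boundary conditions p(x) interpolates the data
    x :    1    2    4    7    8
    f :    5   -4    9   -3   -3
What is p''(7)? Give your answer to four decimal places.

7.7056

Write M_i for p''(x_i). With h_i = 1, 2, 3, 1 and divided differences Δ_i = -9, 13/2, -4, 0, the continuity of p' gives the tridiagonal system
  1·M_0 + 6·M_1 + 2·M_2 = 6(Δ_1 - Δ_0) = 93
  2·M_1 + 10·M_2 + 3·M_3 = 6(Δ_2 - Δ_1) = -63
  3·M_2 + 8·M_3 + 1·M_4 = 6(Δ_3 - Δ_2) = 24
Natural end conditions: M_0 = M_4 = 0.
Solving the tridiagonal system: M_0 = 0, M_1 = 7755/394, M_2 = -2472/197, M_3 = 1518/197, M_4 = 0.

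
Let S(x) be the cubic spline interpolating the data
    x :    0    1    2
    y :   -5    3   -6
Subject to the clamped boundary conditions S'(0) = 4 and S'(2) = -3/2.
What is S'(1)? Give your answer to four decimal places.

-1.3750

Write σ_i for S''(x_i). With h_i = 1, 1 and divided differences Δ_i = 8, -9, the continuity of S' gives the tridiagonal system
  1·σ_0 + 4·σ_1 + 1·σ_2 = 6(Δ_1 - Δ_0) = -102
Clamped end conditions give two more equations: 2h_0·σ_0 + h_0·σ_1 = 6(Δ_0 - S'(0)) = 24 and h_1·σ_1 + 2h_1·σ_2 = 6(S'(2) - Δ_1) = 45.
Solving the tridiagonal system: σ_0 = 139/4, σ_1 = -91/2, σ_2 = 181/4.
On [1, 2], S'(x) = b_1 + 2c_1·(x - 1) + 3d_1·(x - 1)² with b_1 = Δ_1 - h_1(2σ_1 + σ_2)/6 = -11/8, c_1 = σ_1/2 = -91/4, d_1 = (σ_2 - σ_1)/(6h_1) = 121/8. So S'(1) = -11/8.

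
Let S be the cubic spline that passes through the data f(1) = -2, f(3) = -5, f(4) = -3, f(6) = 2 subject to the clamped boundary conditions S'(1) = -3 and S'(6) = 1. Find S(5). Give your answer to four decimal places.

With m_i denoting the second derivative at x_i, h_i = 2, 1, 2, and Δ_i = (y_(i+1) − y_i)/h_i = -3/2, 2, 5/2:
  2·m_0 + 6·m_1 + 1·m_2 = 6(Δ_1 - Δ_0) = 21
  1·m_1 + 6·m_2 + 2·m_3 = 6(Δ_2 - Δ_1) = 3
Clamped end conditions give two more equations: 2h_0·m_0 + h_0·m_1 = 6(Δ_0 - S'(1)) = 9 and h_2·m_2 + 2h_2·m_3 = 6(S'(6) - Δ_2) = -9.
Solving the tridiagonal system: m_0 = 11/16, m_1 = 25/8, m_2 = 7/8, m_3 = -43/16.
On [4, 6], S(t) = -3 + 45/16·(t - 4) + 7/16·(t - 4)² - 19/64·(t - 4)³.
With (t - 4) = 1: S(5) = -3/64.

-0.0469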